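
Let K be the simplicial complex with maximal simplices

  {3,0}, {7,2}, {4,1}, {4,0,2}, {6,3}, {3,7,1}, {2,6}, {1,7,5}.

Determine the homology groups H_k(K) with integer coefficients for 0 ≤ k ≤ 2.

H_0 ≅ Z,  H_1 ≅ Z^3,  H_2 = 0.

Fix the vertex order 0 < 1 < 2 < 3 < 4 < 5 < 6 < 7 and write every simplex with vertices in increasing order. Then dim K = 2 and the simplices of K are:

  0-simplices (8): [0], [1], [2], [3], [4], [5], [6], [7]
  1-simplices (13): [0,2], [0,3], [0,4], [1,3], [1,4], [1,5], [1,7], [2,4], [2,6], [2,7], [3,6], [3,7], [5,7]
  2-simplices (3): [0,2,4], [1,3,7], [1,5,7]

so the chain groups are C_0 ≅ Z^8, C_1 ≅ Z^13, C_2 ≅ Z^3.

The boundary map ∂_1: C_1 → C_0 maps an edge to its endpoints' difference, ∂[p,q] = q − p.
The 8×13 boundary matrix has rank 7 and Smith normal form diag(1,1,1,1,1,1,1).

∂_2: C_2 → C_1 acts by ∂[p,q,r] = [q,r] − [p,r] + [p,q]. For instance
  ∂[1,5,7] = [5,7] − [1,7] + [1,5],
  ∂[0,2,4] = [2,4] − [0,4] + [0,2].
The 13×3 boundary matrix has rank 3 and Smith normal form diag(1,1,1).

From H_k ≅ ker(∂_k) / im(∂_{k+1}) we obtain:

  H_0: rank C_0 − rank ∂_1 = 8 − 7 = 1, and the invariant factors of ∂_1 are all 1, so H_0 = Z.
  H_1: rank ker ∂_1 − rank ∂_2 = (13 − 7) − 3 = 3, and the invariant factors of ∂_2 are all 1, so H_1 = Z^3.
  H_2: rank ker ∂_2 − rank ∂_3 = (3 − 3) − 0 = 0, and there is no ∂_3, so H_2 = 0.

As a check, the Euler characteristic is 8 − 13 + 3 = -2, which agrees with 1 − 3 + 0 = -2.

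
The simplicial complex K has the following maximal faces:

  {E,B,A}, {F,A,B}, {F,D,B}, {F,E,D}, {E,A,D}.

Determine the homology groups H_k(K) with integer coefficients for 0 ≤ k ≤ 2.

Take the total order A < B < D < E < F on the vertex set. Then K (dimension 2) consists of the simplices:

  0-simplices (5): A, B, D, E, F
  1-simplices (10): AB, AD, AE, AF, BD, BE, BF, DE, DF, EF
  2-simplices (5): ABE, ABF, ADE, BDF, DEF

giving chain groups C_0 ≅ Z^5, C_1 ≅ Z^10, C_2 ≅ Z^5.

The boundary map ∂_1: C_1 → C_0 is given by ∂[p,q] = [q] − [p]. For instance
  ∂AB = B − A.
As a 5×10 matrix over Z this has rank 4, with invariant factors (1,1,1,1).

Boundary ∂_2: C_2 → C_1 maps a triangle to the signed sum of its edges. For instance
  ∂DEF = EF − DF + DE,
  ∂ABF = BF − AF + AB.
As a 10×5 matrix over Z this has rank 5, with invariant factors (1,1,1,1,1).

From H_k ≅ ker(∂_k) / im(∂_{k+1}) we obtain:

  H_0: rank C_0 − rank ∂_1 = 5 − 4 = 1, and the invariant factors of ∂_1 are all 1, so H_0 ≅ Z.
  H_1: rank ker ∂_1 − rank ∂_2 = (10 − 4) − 5 = 1, and the invariant factors of ∂_2 are all 1, so H_1 ≅ Z.
  H_2: rank ker ∂_2 − rank ∂_3 = (5 − 5) − 0 = 0, and there is no ∂_3, so H_2 ≅ 0.

H_0 = Z,  H_1 = Z,  H_2 = 0.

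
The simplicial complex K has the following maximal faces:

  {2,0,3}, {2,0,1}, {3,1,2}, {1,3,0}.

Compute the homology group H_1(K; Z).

Fix the vertex order 0 < 1 < 2 < 3 and write every simplex with vertices in increasing order. Then dim K = 2 and the simplices of K are:

  0-simplices (4): [0], [1], [2], [3]
  1-simplices (6): [0,1], [0,2], [0,3], [1,2], [1,3], [2,3]
  2-simplices (4): [0,1,2], [0,1,3], [0,2,3], [1,2,3]

so the chain groups are C_0 ≅ Z^4, C_1 ≅ Z^6, C_2 ≅ Z^4.

Boundary ∂_1: C_1 → C_0 maps an edge to its endpoints' difference, ∂[p,q] = q − p. For instance
  ∂[1,2] = [2] − [1].
As a 4×6 matrix over Z this has rank 3, with invariant factors (1,1,1).

The boundary map ∂_2: C_2 → C_1 maps a triangle to the signed sum of its edges. For instance
  ∂[0,2,3] = [2,3] − [0,3] + [0,2],
  ∂[0,1,3] = [1,3] − [0,3] + [0,1].
The resulting 6×4 matrix has rank 3, and its Smith normal form has invariant factors (1,1,1).

Reading off H_k = ker ∂_k / im ∂_{k+1}:

  H_1: rank ker ∂_1 − rank ∂_2 = (6 − 3) − 3 = 0, and the invariant factors of ∂_2 are all 1, so H_1 ≅ 0.

H_1 ≅ 0.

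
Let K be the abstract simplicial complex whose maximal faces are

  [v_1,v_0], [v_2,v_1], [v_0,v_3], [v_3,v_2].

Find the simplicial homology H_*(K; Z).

H_0 ≅ Z,  H_1 ≅ Z.

K has 4 vertices, 4 edges.
rank ∂_0 = 0, rank ∂_1 = 3 ⇒ b_0 = 4 − 0 − 3 = 1; all invariant factors of ∂_1 are 1 so no torsion. So H_0 = Z.
rank ∂_1 = 3, rank ∂_2 = 0 ⇒ b_1 = 4 − 3 − 0 = 1. So H_1 = Z.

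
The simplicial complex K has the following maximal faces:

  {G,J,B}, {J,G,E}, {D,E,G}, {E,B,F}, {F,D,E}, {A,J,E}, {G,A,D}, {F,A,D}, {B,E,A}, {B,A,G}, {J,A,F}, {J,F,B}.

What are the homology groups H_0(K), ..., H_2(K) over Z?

H_0 ≅ Z,  H_1 ≅ Z/2,  H_2 = 0.

K has 7 vertices, 18 edges, 12 triangles.
rank ∂_0 = 0, rank ∂_1 = 6 ⇒ b_0 = 7 − 0 − 6 = 1; all invariant factors of ∂_1 are 1 so no torsion. So H_0 = Z.
rank ∂_1 = 6, rank ∂_2 = 12 ⇒ b_1 = 18 − 6 − 12 = 0; ∂_2 has invariant factor(s) [2] giving torsion. So H_1 = Z/2.
rank ∂_2 = 12, rank ∂_3 = 0 ⇒ b_2 = 12 − 12 − 0 = 0. So H_2 = 0.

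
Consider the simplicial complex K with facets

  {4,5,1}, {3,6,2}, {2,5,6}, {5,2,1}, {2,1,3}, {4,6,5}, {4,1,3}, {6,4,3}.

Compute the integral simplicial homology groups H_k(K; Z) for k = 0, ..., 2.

H_0 ≅ Z,  H_1 = 0,  H_2 ≅ Z.

K has 6 vertices, 12 edges, 8 triangles.
rank ∂_0 = 0, rank ∂_1 = 5 ⇒ b_0 = 6 − 0 − 5 = 1; all invariant factors of ∂_1 are 1 so no torsion. So H_0 ≅ Z.
rank ∂_1 = 5, rank ∂_2 = 7 ⇒ b_1 = 12 − 5 − 7 = 0; all invariant factors of ∂_2 are 1 so no torsion. So H_1 ≅ 0.
rank ∂_2 = 7, rank ∂_3 = 0 ⇒ b_2 = 8 − 7 − 0 = 1. So H_2 ≅ Z.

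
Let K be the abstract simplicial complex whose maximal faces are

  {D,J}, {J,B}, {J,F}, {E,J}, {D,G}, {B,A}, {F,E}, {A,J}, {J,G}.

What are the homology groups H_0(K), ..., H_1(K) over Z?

H_0 ≅ Z,  H_1 ≅ Z^3.

Order the vertices as A < B < D < E < F < G < J. Listing each simplex with vertices in this order, K has dimension 1 with simplices:

  0-simplices (7): A, B, D, E, F, G, J
  1-simplices (9): AB, AJ, BJ, DG, DJ, EF, EJ, FJ, GJ

so the chain groups are C_0 ≅ Z^7, C_1 ≅ Z^9.

The boundary map ∂_1: C_1 → C_0 maps an edge to its endpoints' difference, ∂[p,q] = q − p. For instance
  ∂GJ = J − G.
The 7×9 boundary matrix has rank 6 and Smith normal form diag(1,1,1,1,1,1).

Reading off H_k = ker ∂_k / im ∂_{k+1}:

  H_0: rank C_0 − rank ∂_1 = 7 − 6 = 1, and the invariant factors of ∂_1 are all 1, so H_0 ≅ Z.
  H_1: rank ker ∂_1 − rank ∂_2 = (9 − 6) − 0 = 3, and there is no ∂_2, so H_1 ≅ Z^3.

(K is a triangulation of a wedge of 3 circles.)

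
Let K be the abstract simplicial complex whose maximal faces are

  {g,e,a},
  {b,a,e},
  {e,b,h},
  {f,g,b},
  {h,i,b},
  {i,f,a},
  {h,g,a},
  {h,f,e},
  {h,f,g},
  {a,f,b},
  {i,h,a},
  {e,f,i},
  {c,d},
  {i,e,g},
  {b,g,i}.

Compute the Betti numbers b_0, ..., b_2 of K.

K has 9 vertices, 22 edges, 14 triangles.
rank ∂_0 = 0, rank ∂_1 = 7 ⇒ b_0 = 9 − 0 − 7 = 2; all invariant factors of ∂_1 are 1 so no torsion. So H_0 = Z^2.
rank ∂_1 = 7, rank ∂_2 = 13 ⇒ b_1 = 22 − 7 − 13 = 2; all invariant factors of ∂_2 are 1 so no torsion. So H_1 = Z^2.
rank ∂_2 = 13, rank ∂_3 = 0 ⇒ b_2 = 14 − 13 − 0 = 1. So H_2 = Z.

b_0 = 2, b_1 = 2, b_2 = 1.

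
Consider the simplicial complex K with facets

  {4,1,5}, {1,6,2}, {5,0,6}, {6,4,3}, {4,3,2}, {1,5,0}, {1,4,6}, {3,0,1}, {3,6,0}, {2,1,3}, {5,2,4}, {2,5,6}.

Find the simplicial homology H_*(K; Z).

Fix the vertex order 0 < 1 < 2 < 3 < 4 < 5 < 6 and write every simplex with vertices in increasing order. Then dim K = 2 and the simplices of K are:

  0-simplices (7): [0], [1], [2], [3], [4], [5], [6]
  1-simplices (18): [0,1], [0,3], [0,5], [0,6], [1,2], [1,3], [1,4], [1,5], [1,6], [2,3], [2,4], [2,5], [2,6], [3,4], [3,6], [4,5], [4,6], [5,6]
  2-simplices (12): [0,1,3], [0,1,5], [0,3,6], [0,5,6], [1,2,3], [1,2,6], [1,4,5], [1,4,6], [2,3,4], [2,4,5], [2,5,6], [3,4,6]

Hence C_0 ≅ Z^7, C_1 ≅ Z^18, C_2 ≅ Z^12.

Boundary ∂_1: C_1 → C_0 sends each edge [p,q] (with p < q) to q − p. For instance
  ∂[1,2] = [2] − [1].
As a 7×18 matrix over Z this has rank 6, with invariant factors (1,1,1,1,1,1).

The boundary map ∂_2: C_2 → C_1 sends each 2-simplex [p,q,r] to [q,r] − [p,r] + [p,q]. For instance
  ∂[1,4,5] = [4,5] − [1,5] + [1,4],
  ∂[2,3,4] = [3,4] − [2,4] + [2,3].
This gives a 18×12 integer matrix of rank 12; reducing to Smith normal form yields diagonal entries (1,1,1,1,1,1,1,1,1,1,1,2).

From H_k ≅ ker(∂_k) / im(∂_{k+1}) we obtain:

  H_0: rank C_0 − rank ∂_1 = 7 − 6 = 1, and the invariant factors of ∂_1 are all 1, so H_0 ≅ Z.
  H_1: rank ker ∂_1 − rank ∂_2 = (18 − 6) − 12 = 0, and ∂_2 has invariant factor 2 > 1, so H_1 ≅ Z_2.
  H_2: rank ker ∂_2 − rank ∂_3 = (12 − 12) − 0 = 0, and there is no ∂_3, so H_2 ≅ 0.

As a check, the Euler characteristic is 7 − 18 + 12 = 1, which agrees with 1 − 0 + 0 = 1.
(K is a triangulation of the real projective plane RP^2.)

H_0 = Z,  H_1 = Z_2,  H_2 = 0.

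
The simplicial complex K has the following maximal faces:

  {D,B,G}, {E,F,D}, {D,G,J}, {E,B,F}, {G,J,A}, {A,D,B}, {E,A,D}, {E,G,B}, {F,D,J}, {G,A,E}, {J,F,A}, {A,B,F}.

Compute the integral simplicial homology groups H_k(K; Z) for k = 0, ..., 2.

Order the vertices as A < B < D < E < F < G < J. Listing each simplex with vertices in this order, K has dimension 2 with simplices:

  0-simplices (7): A, B, D, E, F, G, J
  1-simplices (18): AB, AD, AE, AF, AG, AJ, BD, BE, BF, BG, DE, DF, DG, DJ, EF, EG, FJ, GJ
  2-simplices (12): ABD, ABF, ADE, AEG, AFJ, AGJ, BDG, BEF, BEG, DEF, DFJ, DGJ

so the chain groups are C_0 ≅ Z^7, C_1 ≅ Z^18, C_2 ≅ Z^12.

The boundary map ∂_1: C_1 → C_0 sends each edge [p,q] (with p < q) to q − p. For instance
  ∂AJ = J − A.
The resulting 7×18 matrix has rank 6, and its Smith normal form has invariant factors (1,1,1,1,1,1).

The boundary map ∂_2: C_2 → C_1 sends each 2-simplex [p,q,r] to [q,r] − [p,r] + [p,q]. For instance
  ∂DGJ = GJ − DJ + DG,
  ∂ABD = BD − AD + AB.
The 18×12 boundary matrix has rank 12 and Smith normal form diag(1,1,1,1,1,1,1,1,1,1,1,2).

Now H_k = ker ∂_k / im ∂_{k+1}, so:

  H_0: rank C_0 − rank ∂_1 = 7 − 6 = 1, and the invariant factors of ∂_1 are all 1, so H_0 ≅ Z.
  H_1: rank ker ∂_1 − rank ∂_2 = (18 − 6) − 12 = 0, and ∂_2 has invariant factor 2 > 1, so H_1 ≅ Z/2.
  H_2: rank ker ∂_2 − rank ∂_3 = (12 − 12) − 0 = 0, and there is no ∂_3, so H_2 ≅ 0.

As a check, the Euler characteristic is 7 − 18 + 12 = 1, which agrees with 1 − 0 + 0 = 1.

H_0 = Z,  H_1 = Z/2,  H_2 = 0.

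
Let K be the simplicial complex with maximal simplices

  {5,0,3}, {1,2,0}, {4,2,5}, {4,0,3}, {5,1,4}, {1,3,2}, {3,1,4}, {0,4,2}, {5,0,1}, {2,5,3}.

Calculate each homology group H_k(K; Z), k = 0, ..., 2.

Fix the vertex order 0 < 1 < 2 < 3 < 4 < 5 and write every simplex with vertices in increasing order. Then dim K = 2 and the simplices of K are:

  0-simplices (6): [0], [1], [2], [3], [4], [5]
  1-simplices (15): [0,1], [0,2], [0,3], [0,4], [0,5], [1,2], [1,3], [1,4], [1,5], [2,3], [2,4], [2,5], [3,4], [3,5], [4,5]
  2-simplices (10): [0,1,2], [0,1,5], [0,2,4], [0,3,4], [0,3,5], [1,2,3], [1,3,4], [1,4,5], [2,3,5], [2,4,5]

Hence C_0 ≅ Z^6, C_1 ≅ Z^15, C_2 ≅ Z^10.

Boundary ∂_1: C_1 → C_0 maps an edge to its endpoints' difference, ∂[p,q] = q − p. For instance
  ∂[2,5] = [5] − [2].
The 6×15 boundary matrix has rank 5 and Smith normal form diag(1,1,1,1,1).

∂_2: C_2 → C_1 sends each 2-simplex [p,q,r] to [q,r] − [p,r] + [p,q]. For instance
  ∂[2,4,5] = [4,5] − [2,5] + [2,4],
  ∂[0,1,2] = [1,2] − [0,2] + [0,1].
As a 15×10 matrix over Z this has rank 10, with invariant factors (1,1,1,1,1,1,1,1,1,2).

Now H_k = ker ∂_k / im ∂_{k+1}, so:

  H_0: rank C_0 − rank ∂_1 = 6 − 5 = 1, and the invariant factors of ∂_1 are all 1, so H_0 = Z.
  H_1: rank ker ∂_1 − rank ∂_2 = (15 − 5) − 10 = 0, and ∂_2 has invariant factor 2 > 1, so H_1 = Z/2.
  H_2: rank ker ∂_2 − rank ∂_3 = (10 − 10) − 0 = 0, and there is no ∂_3, so H_2 = 0.

(K is a triangulation of the real projective plane RP^2.)

H_0 ≅ Z,  H_1 ≅ Z/2,  H_2 = 0.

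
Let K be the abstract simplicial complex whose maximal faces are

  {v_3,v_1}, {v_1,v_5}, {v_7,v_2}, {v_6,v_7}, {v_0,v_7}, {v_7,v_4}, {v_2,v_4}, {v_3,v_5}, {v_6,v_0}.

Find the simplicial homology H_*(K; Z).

H_0 = Z^2,  H_1 = Z^3.

Order the vertices as v_0 < v_1 < v_2 < v_3 < v_4 < v_5 < v_6 < v_7. Listing each simplex with vertices in this order, K has dimension 1 with simplices:

  0-simplices (8): [v_0], [v_1], [v_2], [v_3], [v_4], [v_5], [v_6], [v_7]
  1-simplices (9): [v_0,v_6], [v_0,v_7], [v_1,v_3], [v_1,v_5], [v_2,v_4], [v_2,v_7], [v_3,v_5], [v_4,v_7], [v_6,v_7]

giving chain groups C_0 ≅ Z^8, C_1 ≅ Z^9.

∂_1: C_1 → C_0 maps an edge to its endpoints' difference, ∂[p,q] = q − p. For instance
  ∂[v_0,v_6] = [v_6] − [v_0].
The resulting 8×9 matrix has rank 6, and its Smith normal form has invariant factors (1,1,1,1,1,1).

Reading off H_k = ker ∂_k / im ∂_{k+1}:

  H_0: rank C_0 − rank ∂_1 = 8 − 6 = 2, and the invariant factors of ∂_1 are all 1, so H_0 ≅ Z^2.
  H_1: rank ker ∂_1 − rank ∂_2 = (9 − 6) − 0 = 3, and there is no ∂_2, so H_1 ≅ Z^3.

(K is a triangulation of the disjoint union of a wedge of 2 circles and the circle S^1.)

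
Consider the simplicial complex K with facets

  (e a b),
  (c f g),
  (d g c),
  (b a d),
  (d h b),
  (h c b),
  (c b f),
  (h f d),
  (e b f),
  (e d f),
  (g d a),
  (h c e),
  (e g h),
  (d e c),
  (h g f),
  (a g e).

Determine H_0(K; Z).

H_0 ≅ Z.

We work with the vertex ordering a < b < c < d < e < f < g < h. The simplices of K, each written with vertices in increasing order, are:

  0-simplices (8): a, b, c, d, e, f, g, h
  1-simplices (24): ab, ad, ae, ag, bc, bd, be, bf, bh, cd, ce, cf, cg, ch, de, df, dg, dh, ef, eg, eh, fg, fh, gh
  2-simplices (16): abd, abe, adg, aeg, bcf, bch, bdh, bef, cde, cdg, ceh, cfg, def, dfh, egh, fgh

giving chain groups C_0 ≅ Z^8, C_1 ≅ Z^24, C_2 ≅ Z^16.

The boundary map ∂_1: C_1 → C_0 is given by ∂[p,q] = [q] − [p]. For instance
  ∂fh = h − f.
This gives a 8×24 integer matrix of rank 7; reducing to Smith normal form yields diagonal entries (1,1,1,1,1,1,1).

Boundary ∂_2: C_2 → C_1 sends each 2-simplex [p,q,r] to [q,r] − [p,r] + [p,q]. For instance
  ∂ceh = eh − ch + ce,
  ∂dfh = fh − dh + df.
As a 24×16 matrix over Z this has rank 15, with invariant factors (1,1,1,1,1,1,1,1,1,1,1,1,1,1,1).

Computing H_k = (kernel of ∂_k) / (image of ∂_{k+1}):

  H_0: rank C_0 − rank ∂_1 = 8 − 7 = 1, and the invariant factors of ∂_1 are all 1, so H_0 = Z.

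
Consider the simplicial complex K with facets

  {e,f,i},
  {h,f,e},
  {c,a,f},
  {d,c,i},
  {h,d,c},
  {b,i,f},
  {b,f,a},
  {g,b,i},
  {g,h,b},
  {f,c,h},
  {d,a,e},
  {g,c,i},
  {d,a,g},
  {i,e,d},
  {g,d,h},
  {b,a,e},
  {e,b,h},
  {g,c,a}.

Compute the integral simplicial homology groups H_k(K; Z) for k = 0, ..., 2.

H_0 = Z,  H_1 = Z ⊕ Z/2Z,  H_2 = 0.

Fix the vertex order a < b < c < d < e < f < g < h < i and write every simplex with vertices in increasing order. Then dim K = 2 and the simplices of K are:

  0-simplices (9): a, b, c, d, e, f, g, h, i
  1-simplices (27): ab, ac, ad, ae, af, ag, be, bf, bg, bh, bi, cd, cf, cg, ch, ci, de, dg, dh, di, ef, eh, ei, fh, fi, gh, gi
  2-simplices (18): abe, abf, acf, acg, ade, adg, beh, bfi, bgh, bgi, cdh, cdi, cfh, cgi, dei, dgh, efh, efi

so the chain groups are C_0 ≅ Z^9, C_1 ≅ Z^27, C_2 ≅ Z^18.

The boundary map ∂_1: C_1 → C_0 is given by ∂[p,q] = [q] − [p].
The resulting 9×27 matrix has rank 8, and its Smith normal form has invariant factors (1,1,1,1,1,1,1,1).

Boundary ∂_2: C_2 → C_1 acts by ∂[p,q,r] = [q,r] − [p,r] + [p,q]. For instance
  ∂abe = be − ae + ab,
  ∂cgi = gi − ci + cg.
As a 27×18 matrix over Z this has rank 18, with invariant factors (1,1,1,1,1,1,1,1,1,1,1,1,1,1,1,1,1,2).

Now H_k = ker ∂_k / im ∂_{k+1}, so:

  H_0: rank C_0 − rank ∂_1 = 9 − 8 = 1, and the invariant factors of ∂_1 are all 1, so H_0 ≅ Z.
  H_1: rank ker ∂_1 − rank ∂_2 = (27 − 8) − 18 = 1, and ∂_2 has invariant factor 2 > 1, so H_1 ≅ Z ⊕ Z/2Z.
  H_2: rank ker ∂_2 − rank ∂_3 = (18 − 18) − 0 = 0, and there is no ∂_3, so H_2 ≅ 0.

As a check, the Euler characteristic is 9 − 27 + 18 = 0, which agrees with 1 − 1 + 0 = 0.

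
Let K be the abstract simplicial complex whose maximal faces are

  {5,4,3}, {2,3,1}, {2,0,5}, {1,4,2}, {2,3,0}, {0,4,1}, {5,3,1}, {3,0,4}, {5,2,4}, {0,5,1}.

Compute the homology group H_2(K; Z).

Fix the vertex order 0 < 1 < 2 < 3 < 4 < 5 and write every simplex with vertices in increasing order. Then dim K = 2 and the simplices of K are:

  0-simplices (6): [0], [1], [2], [3], [4], [5]
  1-simplices (15): [0,1], [0,2], [0,3], [0,4], [0,5], [1,2], [1,3], [1,4], [1,5], [2,3], [2,4], [2,5], [3,4], [3,5], [4,5]
  2-simplices (10): [0,1,4], [0,1,5], [0,2,3], [0,2,5], [0,3,4], [1,2,3], [1,2,4], [1,3,5], [2,4,5], [3,4,5]

Hence C_0 ≅ Z^6, C_1 ≅ Z^15, C_2 ≅ Z^10.

The boundary map ∂_1: C_1 → C_0 sends each edge [p,q] (with p < q) to q − p.
As a 6×15 matrix over Z this has rank 5, with invariant factors (1,1,1,1,1).

The boundary map ∂_2: C_2 → C_1 maps a triangle to the signed sum of its edges. For instance
  ∂[1,2,4] = [2,4] − [1,4] + [1,2],
  ∂[2,4,5] = [4,5] − [2,5] + [2,4].
This gives a 15×10 integer matrix of rank 10; reducing to Smith normal form yields diagonal entries (1,1,1,1,1,1,1,1,1,2).

From H_k ≅ ker(∂_k) / im(∂_{k+1}) we obtain:

  H_2: rank ker ∂_2 − rank ∂_3 = (10 − 10) − 0 = 0, and there is no ∂_3, so H_2 = 0.

(K is a triangulation of the real projective plane RP^2.)

H_2 = 0.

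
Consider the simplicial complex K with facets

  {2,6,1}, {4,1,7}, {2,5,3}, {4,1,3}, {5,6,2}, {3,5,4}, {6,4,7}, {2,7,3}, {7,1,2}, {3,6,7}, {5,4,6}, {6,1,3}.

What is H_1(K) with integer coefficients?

H_1 ≅ Z/2Z.

Order the vertices as 1 < 2 < 3 < 4 < 5 < 6 < 7. Listing each simplex with vertices in this order, K has dimension 2 with simplices:

  0-simplices (7): [1], [2], [3], [4], [5], [6], [7]
  1-simplices (18): [1,2], [1,3], [1,4], [1,6], [1,7], [2,3], [2,5], [2,6], [2,7], [3,4], [3,5], [3,6], [3,7], [4,5], [4,6], [4,7], [5,6], [6,7]
  2-simplices (12): [1,2,6], [1,2,7], [1,3,4], [1,3,6], [1,4,7], [2,3,5], [2,3,7], [2,5,6], [3,4,5], [3,6,7], [4,5,6], [4,6,7]

so the chain groups are C_0 ≅ Z^7, C_1 ≅ Z^18, C_2 ≅ Z^12.

∂_1: C_1 → C_0 is given by ∂[p,q] = [q] − [p].
This gives a 7×18 integer matrix of rank 6; reducing to Smith normal form yields diagonal entries (1,1,1,1,1,1).

∂_2: C_2 → C_1 acts by ∂[p,q,r] = [q,r] − [p,r] + [p,q]. For instance
  ∂[1,3,6] = [3,6] − [1,6] + [1,3],
  ∂[2,5,6] = [5,6] − [2,6] + [2,5].
This gives a 18×12 integer matrix of rank 12; reducing to Smith normal form yields diagonal entries (1,1,1,1,1,1,1,1,1,1,1,2).

Reading off H_k = ker ∂_k / im ∂_{k+1}:

  H_1: rank ker ∂_1 − rank ∂_2 = (18 − 6) − 12 = 0, and ∂_2 has invariant factor 2 > 1, so H_1 = Z/2Z.

(K is a triangulation of the real projective plane RP^2.)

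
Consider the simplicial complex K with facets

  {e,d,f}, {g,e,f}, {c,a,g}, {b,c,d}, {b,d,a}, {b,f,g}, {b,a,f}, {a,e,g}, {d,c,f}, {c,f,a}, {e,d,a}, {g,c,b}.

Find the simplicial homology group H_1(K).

H_1 ≅ Z/2Z.

Fix the vertex order a < b < c < d < e < f < g and write every simplex with vertices in increasing order. Then dim K = 2 and the simplices of K are:

  0-simplices (7): a, b, c, d, e, f, g
  1-simplices (18): ab, ac, ad, ae, af, ag, bc, bd, bf, bg, cd, cf, cg, de, df, ef, eg, fg
  2-simplices (12): abd, abf, acf, acg, ade, aeg, bcd, bcg, bfg, cdf, def, efg

so the chain groups are C_0 ≅ Z^7, C_1 ≅ Z^18, C_2 ≅ Z^12.

The boundary map ∂_1: C_1 → C_0 is given by ∂[p,q] = [q] − [p].
The resulting 7×18 matrix has rank 6, and its Smith normal form has invariant factors (1,1,1,1,1,1).

∂_2: C_2 → C_1 sends each 2-simplex [p,q,r] to [q,r] − [p,r] + [p,q]. For instance
  ∂acf = cf − af + ac,
  ∂bcg = cg − bg + bc.
As a 18×12 matrix over Z this has rank 12, with invariant factors (1,1,1,1,1,1,1,1,1,1,1,2).

Reading off H_k = ker ∂_k / im ∂_{k+1}:

  H_1: rank ker ∂_1 − rank ∂_2 = (18 − 6) − 12 = 0, and ∂_2 has invariant factor 2 > 1, so H_1 = Z/2Z.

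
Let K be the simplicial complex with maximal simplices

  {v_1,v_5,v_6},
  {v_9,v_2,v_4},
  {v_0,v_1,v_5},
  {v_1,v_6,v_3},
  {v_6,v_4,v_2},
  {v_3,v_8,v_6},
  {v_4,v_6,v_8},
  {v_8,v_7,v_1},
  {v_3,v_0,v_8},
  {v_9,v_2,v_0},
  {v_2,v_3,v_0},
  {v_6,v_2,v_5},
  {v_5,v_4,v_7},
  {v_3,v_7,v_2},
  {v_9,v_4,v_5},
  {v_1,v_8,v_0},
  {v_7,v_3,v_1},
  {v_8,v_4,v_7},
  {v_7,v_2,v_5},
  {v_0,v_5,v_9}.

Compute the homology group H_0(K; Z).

H_0 ≅ Z.

We work with the vertex ordering v_0 < v_1 < v_2 < v_3 < v_4 < v_5 < v_6 < v_7 < v_8 < v_9. The simplices of K, each written with vertices in increasing order, are:

  0-simplices (10): [v_0], [v_1], [v_2], [v_3], [v_4], [v_5], [v_6], [v_7], [v_8], [v_9]
  1-simplices (30): (30 of them)
  2-simplices (20): (20 of them)

Hence C_0 ≅ Z^10, C_1 ≅ Z^30, C_2 ≅ Z^20.

The boundary map ∂_1: C_1 → C_0 is given by ∂[p,q] = [q] − [p]. For instance
  ∂[v_2,v_7] = [v_7] − [v_2].
The 10×30 boundary matrix has rank 9 and Smith normal form diag(1,1,1,1,1,1,1,1,1).

Boundary ∂_2: C_2 → C_1 sends each 2-simplex [p,q,r] to [q,r] − [p,r] + [p,q]. For instance
  ∂[v_0,v_1,v_8] = [v_1,v_8] − [v_0,v_8] + [v_0,v_1],
  ∂[v_4,v_7,v_8] = [v_7,v_8] − [v_4,v_8] + [v_4,v_7].
The resulting 30×20 matrix has rank 20, and its Smith normal form has invariant factors (1,1,1,1,1,1,1,1,1,1,1,1,1,1,1,1,1,1,1,2).

Computing H_k = (kernel of ∂_k) / (image of ∂_{k+1}):

  H_0: rank C_0 − rank ∂_1 = 10 − 9 = 1, and the invariant factors of ∂_1 are all 1, so H_0 ≅ Z.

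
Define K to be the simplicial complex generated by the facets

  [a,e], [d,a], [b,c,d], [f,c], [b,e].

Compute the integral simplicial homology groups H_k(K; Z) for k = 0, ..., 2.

Order the vertices as a < b < c < d < e < f. Listing each simplex with vertices in this order, K has dimension 2 with simplices:

  0-simplices (6): a, b, c, d, e, f
  1-simplices (7): ad, ae, bc, bd, be, cd, cf
  2-simplices (1): bcd

Hence C_0 ≅ Z^6, C_1 ≅ Z^7, C_2 ≅ Z^1.

Boundary ∂_1: C_1 → C_0 sends each edge [p,q] (with p < q) to q − p.
This gives a 6×7 integer matrix of rank 5; reducing to Smith normal form yields diagonal entries (1,1,1,1,1).

Boundary ∂_2: C_2 → C_1 sends each 2-simplex [p,q,r] to [q,r] − [p,r] + [p,q]. For instance
  ∂bcd = cd − bd + bc.
The resulting 7×1 matrix has rank 1, and its Smith normal form has invariant factors (1).

Reading off H_k = ker ∂_k / im ∂_{k+1}:

  H_0: rank C_0 − rank ∂_1 = 6 − 5 = 1, and the invariant factors of ∂_1 are all 1, so H_0 = Z.
  H_1: rank ker ∂_1 − rank ∂_2 = (7 − 5) − 1 = 1, and the invariant factors of ∂_2 are all 1, so H_1 = Z.
  H_2: rank ker ∂_2 − rank ∂_3 = (1 − 1) − 0 = 0, and there is no ∂_3, so H_2 = 0.

H_0 ≅ Z,  H_1 ≅ Z,  H_2 = 0.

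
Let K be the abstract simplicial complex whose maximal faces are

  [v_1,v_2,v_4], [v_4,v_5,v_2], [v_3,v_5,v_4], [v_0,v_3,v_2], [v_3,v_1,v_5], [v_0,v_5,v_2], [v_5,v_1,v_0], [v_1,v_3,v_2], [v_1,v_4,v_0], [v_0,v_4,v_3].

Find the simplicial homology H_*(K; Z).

Order the vertices as v_0 < v_1 < v_2 < v_3 < v_4 < v_5. Listing each simplex with vertices in this order, K has dimension 2 with simplices:

  0-simplices (6): [v_0], [v_1], [v_2], [v_3], [v_4], [v_5]
  1-simplices (15): (15 of them)
  2-simplices (10): [v_0,v_1,v_4], [v_0,v_1,v_5], [v_0,v_2,v_3], [v_0,v_2,v_5], [v_0,v_3,v_4], [v_1,v_2,v_3], [v_1,v_2,v_4], [v_1,v_3,v_5], [v_2,v_4,v_5], [v_3,v_4,v_5]

so the chain groups are C_0 ≅ Z^6, C_1 ≅ Z^15, C_2 ≅ Z^10.

The boundary map ∂_1: C_1 → C_0 maps an edge to its endpoints' difference, ∂[p,q] = q − p. For instance
  ∂[v_0,v_2] = [v_2] − [v_0].
This gives a 6×15 integer matrix of rank 5; reducing to Smith normal form yields diagonal entries (1,1,1,1,1).

Boundary ∂_2: C_2 → C_1 sends each 2-simplex [p,q,r] to [q,r] − [p,r] + [p,q]. For instance
  ∂[v_0,v_2,v_5] = [v_2,v_5] − [v_0,v_5] + [v_0,v_2],
  ∂[v_1,v_2,v_3] = [v_2,v_3] − [v_1,v_3] + [v_1,v_2].
The 15×10 boundary matrix has rank 10 and Smith normal form diag(1,1,1,1,1,1,1,1,1,2).

From H_k ≅ ker(∂_k) / im(∂_{k+1}) we obtain:

  H_0: rank C_0 − rank ∂_1 = 6 − 5 = 1, and the invariant factors of ∂_1 are all 1, so H_0 ≅ Z.
  H_1: rank ker ∂_1 − rank ∂_2 = (15 − 5) − 10 = 0, and ∂_2 has invariant factor 2 > 1, so H_1 ≅ Z/2Z.
  H_2: rank ker ∂_2 − rank ∂_3 = (10 − 10) − 0 = 0, and there is no ∂_3, so H_2 ≅ 0.

(K is a triangulation of the real projective plane RP^2.)

H_0 = Z,  H_1 = Z/2Z,  H_2 = 0.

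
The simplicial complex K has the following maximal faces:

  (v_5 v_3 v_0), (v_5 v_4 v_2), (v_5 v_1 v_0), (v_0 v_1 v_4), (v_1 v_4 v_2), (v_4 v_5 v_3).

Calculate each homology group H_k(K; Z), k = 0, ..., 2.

H_0 = Z,  H_1 = Z,  H_2 = 0.

We work with the vertex ordering v_0 < v_1 < v_2 < v_3 < v_4 < v_5. The simplices of K, each written with vertices in increasing order, are:

  0-simplices (6): [v_0], [v_1], [v_2], [v_3], [v_4], [v_5]
  1-simplices (12): [v_0,v_1], [v_0,v_3], [v_0,v_4], [v_0,v_5], [v_1,v_2], [v_1,v_4], [v_1,v_5], [v_2,v_4], [v_2,v_5], [v_3,v_4], [v_3,v_5], [v_4,v_5]
  2-simplices (6): [v_0,v_1,v_4], [v_0,v_1,v_5], [v_0,v_3,v_5], [v_1,v_2,v_4], [v_2,v_4,v_5], [v_3,v_4,v_5]

giving chain groups C_0 ≅ Z^6, C_1 ≅ Z^12, C_2 ≅ Z^6.

The boundary map ∂_1: C_1 → C_0 maps an edge to its endpoints' difference, ∂[p,q] = q − p. For instance
  ∂[v_0,v_3] = [v_3] − [v_0].
This gives a 6×12 integer matrix of rank 5; reducing to Smith normal form yields diagonal entries (1,1,1,1,1).

Boundary ∂_2: C_2 → C_1 acts by ∂[p,q,r] = [q,r] − [p,r] + [p,q]. For instance
  ∂[v_1,v_2,v_4] = [v_2,v_4] − [v_1,v_4] + [v_1,v_2],
  ∂[v_2,v_4,v_5] = [v_4,v_5] − [v_2,v_5] + [v_2,v_4].
This gives a 12×6 integer matrix of rank 6; reducing to Smith normal form yields diagonal entries (1,1,1,1,1,1).

Computing H_k = (kernel of ∂_k) / (image of ∂_{k+1}):

  H_0: rank C_0 − rank ∂_1 = 6 − 5 = 1, and the invariant factors of ∂_1 are all 1, so H_0 ≅ Z.
  H_1: rank ker ∂_1 − rank ∂_2 = (12 − 5) − 6 = 1, and the invariant factors of ∂_2 are all 1, so H_1 ≅ Z.
  H_2: rank ker ∂_2 − rank ∂_3 = (6 − 6) − 0 = 0, and there is no ∂_3, so H_2 ≅ 0.

(K is a triangulation of the cylinder S^1 x I.)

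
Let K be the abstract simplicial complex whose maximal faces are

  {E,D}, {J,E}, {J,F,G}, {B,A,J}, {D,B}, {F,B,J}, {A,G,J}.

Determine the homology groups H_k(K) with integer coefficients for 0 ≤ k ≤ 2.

We work with the vertex ordering A < B < D < E < F < G < J. The simplices of K, each written with vertices in increasing order, are:

  0-simplices (7): A, B, D, E, F, G, J
  1-simplices (11): AB, AG, AJ, BD, BF, BJ, DE, EJ, FG, FJ, GJ
  2-simplices (4): ABJ, AGJ, BFJ, FGJ

so the chain groups are C_0 ≅ Z^7, C_1 ≅ Z^11, C_2 ≅ Z^4.

The boundary map ∂_1: C_1 → C_0 is given by ∂[p,q] = [q] − [p]. For instance
  ∂EJ = J − E.
The 7×11 boundary matrix has rank 6 and Smith normal form diag(1,1,1,1,1,1).

Boundary ∂_2: C_2 → C_1 acts by ∂[p,q,r] = [q,r] − [p,r] + [p,q]. For instance
  ∂BFJ = FJ − BJ + BF,
  ∂FGJ = GJ − FJ + FG.
This gives a 11×4 integer matrix of rank 4; reducing to Smith normal form yields diagonal entries (1,1,1,1).

From H_k ≅ ker(∂_k) / im(∂_{k+1}) we obtain:

  H_0: rank C_0 − rank ∂_1 = 7 − 6 = 1, and the invariant factors of ∂_1 are all 1, so H_0 ≅ Z.
  H_1: rank ker ∂_1 − rank ∂_2 = (11 − 6) − 4 = 1, and the invariant factors of ∂_2 are all 1, so H_1 ≅ Z.
  H_2: rank ker ∂_2 − rank ∂_3 = (4 − 4) − 0 = 0, and there is no ∂_3, so H_2 ≅ 0.

H_0 = Z,  H_1 = Z,  H_2 = 0.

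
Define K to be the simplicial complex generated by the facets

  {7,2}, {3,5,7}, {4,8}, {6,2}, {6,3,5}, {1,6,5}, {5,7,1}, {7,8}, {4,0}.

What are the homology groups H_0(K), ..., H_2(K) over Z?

Fix the vertex order 0 < 1 < 2 < 3 < 4 < 5 < 6 < 7 < 8 and write every simplex with vertices in increasing order. Then dim K = 2 and the simplices of K are:

  0-simplices (9): [0], [1], [2], [3], [4], [5], [6], [7], [8]
  1-simplices (13): [0,4], [1,5], [1,6], [1,7], [2,6], [2,7], [3,5], [3,6], [3,7], [4,8], [5,6], [5,7], [7,8]
  2-simplices (4): [1,5,6], [1,5,7], [3,5,6], [3,5,7]

Hence C_0 ≅ Z^9, C_1 ≅ Z^13, C_2 ≅ Z^4.

The boundary map ∂_1: C_1 → C_0 is given by ∂[p,q] = [q] − [p]. For instance
  ∂[3,5] = [5] − [3].
This gives a 9×13 integer matrix of rank 8; reducing to Smith normal form yields diagonal entries (1,1,1,1,1,1,1,1).

∂_2: C_2 → C_1 acts by ∂[p,q,r] = [q,r] − [p,r] + [p,q]. For instance
  ∂[3,5,7] = [5,7] − [3,7] + [3,5],
  ∂[3,5,6] = [5,6] − [3,6] + [3,5].
The 13×4 boundary matrix has rank 4 and Smith normal form diag(1,1,1,1).

From H_k ≅ ker(∂_k) / im(∂_{k+1}) we obtain:

  H_0: rank C_0 − rank ∂_1 = 9 − 8 = 1, and the invariant factors of ∂_1 are all 1, so H_0 ≅ Z.
  H_1: rank ker ∂_1 − rank ∂_2 = (13 − 8) − 4 = 1, and the invariant factors of ∂_2 are all 1, so H_1 ≅ Z.
  H_2: rank ker ∂_2 − rank ∂_3 = (4 − 4) − 0 = 0, and there is no ∂_3, so H_2 ≅ 0.

H_0 ≅ Z,  H_1 ≅ Z,  H_2 = 0.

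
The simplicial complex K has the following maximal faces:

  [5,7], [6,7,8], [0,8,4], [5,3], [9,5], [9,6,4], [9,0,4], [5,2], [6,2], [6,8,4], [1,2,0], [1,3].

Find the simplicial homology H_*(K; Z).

Fix the vertex order 0 < 1 < 2 < 3 < 4 < 5 < 6 < 7 < 8 < 9 and write every simplex with vertices in increasing order. Then dim K = 2 and the simplices of K are:

  0-simplices (10): [0], [1], [2], [3], [4], [5], [6], [7], [8], [9]
  1-simplices (19): [0,1], [0,2], [0,4], [0,8], [0,9], [1,2], [1,3], [2,5], [2,6], [3,5], [4,6], [4,8], [4,9], [5,7], [5,9], [6,7], [6,8], [6,9], [7,8]
  2-simplices (6): [0,1,2], [0,4,8], [0,4,9], [4,6,8], [4,6,9], [6,7,8]

so the chain groups are C_0 ≅ Z^10, C_1 ≅ Z^19, C_2 ≅ Z^6.

∂_1: C_1 → C_0 maps an edge to its endpoints' difference, ∂[p,q] = q − p. For instance
  ∂[4,9] = [9] − [4].
The resulting 10×19 matrix has rank 9, and its Smith normal form has invariant factors (1,1,1,1,1,1,1,1,1).

The boundary map ∂_2: C_2 → C_1 maps a triangle to the signed sum of its edges. For instance
  ∂[0,4,9] = [4,9] − [0,9] + [0,4],
  ∂[4,6,9] = [6,9] − [4,9] + [4,6].
The resulting 19×6 matrix has rank 6, and its Smith normal form has invariant factors (1,1,1,1,1,1).

Computing H_k = (kernel of ∂_k) / (image of ∂_{k+1}):

  H_0: rank C_0 − rank ∂_1 = 10 − 9 = 1, and the invariant factors of ∂_1 are all 1, so H_0 ≅ Z.
  H_1: rank ker ∂_1 − rank ∂_2 = (19 − 9) − 6 = 4, and the invariant factors of ∂_2 are all 1, so H_1 ≅ Z^4.
  H_2: rank ker ∂_2 − rank ∂_3 = (6 − 6) − 0 = 0, and there is no ∂_3, so H_2 ≅ 0.

H_0 = Z,  H_1 = Z^4,  H_2 = 0.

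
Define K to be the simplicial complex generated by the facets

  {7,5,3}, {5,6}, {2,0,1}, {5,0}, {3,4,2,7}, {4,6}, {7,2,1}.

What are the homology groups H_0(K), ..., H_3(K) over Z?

H_0 ≅ Z,  H_1 ≅ Z^2,  H_2 = 0,  H_3 = 0.

We work with the vertex ordering 0 < 1 < 2 < 3 < 4 < 5 < 6 < 7. The simplices of K, each written with vertices in increasing order, are:

  0-simplices (8): [0], [1], [2], [3], [4], [5], [6], [7]
  1-simplices (15): [0,1], [0,2], [0,5], [1,2], [1,7], [2,3], [2,4], [2,7], [3,4], [3,5], [3,7], [4,6], [4,7], [5,6], [5,7]
  2-simplices (7): [0,1,2], [1,2,7], [2,3,4], [2,3,7], [2,4,7], [3,4,7], [3,5,7]
  3-simplices (1): [2,3,4,7]

giving chain groups C_0 ≅ Z^8, C_1 ≅ Z^15, C_2 ≅ Z^7, C_3 ≅ Z^1.

∂_1: C_1 → C_0 is given by ∂[p,q] = [q] − [p]. For instance
  ∂[4,7] = [7] − [4].
This gives a 8×15 integer matrix of rank 7; reducing to Smith normal form yields diagonal entries (1,1,1,1,1,1,1).

The boundary map ∂_2: C_2 → C_1 maps a triangle to the signed sum of its edges. For instance
  ∂[3,4,7] = [4,7] − [3,7] + [3,4],
  ∂[2,3,7] = [3,7] − [2,7] + [2,3].
The resulting 15×7 matrix has rank 6, and its Smith normal form has invariant factors (1,1,1,1,1,1).

Boundary ∂_3: C_3 → C_2 sends each 3-simplex σ to the alternating sum Σ_i (−1)^i (σ with its i-th vertex removed). For instance
  ∂[2,3,4,7] = [3,4,7] − [2,4,7] + [2,3,7] − [2,3,4].
The 7×1 boundary matrix has rank 1 and Smith normal form diag(1).

Computing H_k = (kernel of ∂_k) / (image of ∂_{k+1}):

  H_0: rank C_0 − rank ∂_1 = 8 − 7 = 1, and the invariant factors of ∂_1 are all 1, so H_0 = Z.
  H_1: rank ker ∂_1 − rank ∂_2 = (15 − 7) − 6 = 2, and the invariant factors of ∂_2 are all 1, so H_1 = Z^2.
  H_2: rank ker ∂_2 − rank ∂_3 = (7 − 6) − 1 = 0, and the invariant factors of ∂_3 are all 1, so H_2 = 0.
  H_3: rank ker ∂_3 − rank ∂_4 = (1 − 1) − 0 = 0, and there is no ∂_4, so H_3 = 0.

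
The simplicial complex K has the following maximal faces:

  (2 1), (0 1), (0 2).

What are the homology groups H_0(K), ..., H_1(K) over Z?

Take the total order 0 < 1 < 2 on the vertex set. Then K (dimension 1) consists of the simplices:

  0-simplices (3): [0], [1], [2]
  1-simplices (3): [0,1], [0,2], [1,2]

Hence C_0 ≅ Z^3, C_1 ≅ Z^3.

Boundary ∂_1: C_1 → C_0 is given by ∂[p,q] = [q] − [p].
The resulting 3×3 matrix has rank 2, and its Smith normal form has invariant factors (1,1).

From H_k ≅ ker(∂_k) / im(∂_{k+1}) we obtain:

  H_0: rank C_0 − rank ∂_1 = 3 − 2 = 1, and the invariant factors of ∂_1 are all 1, so H_0 = Z.
  H_1: rank ker ∂_1 − rank ∂_2 = (3 − 2) − 0 = 1, and there is no ∂_2, so H_1 = Z.

H_0 = Z,  H_1 = Z.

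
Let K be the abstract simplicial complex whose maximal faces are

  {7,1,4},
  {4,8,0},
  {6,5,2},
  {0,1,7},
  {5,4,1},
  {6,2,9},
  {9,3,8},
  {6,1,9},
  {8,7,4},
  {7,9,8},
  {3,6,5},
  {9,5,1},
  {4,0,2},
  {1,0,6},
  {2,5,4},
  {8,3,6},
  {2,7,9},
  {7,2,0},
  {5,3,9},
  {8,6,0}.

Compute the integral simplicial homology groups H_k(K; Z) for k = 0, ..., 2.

H_0 ≅ Z,  H_1 ≅ Z ⊕ Z/2,  H_2 = 0.

Order the vertices as 0 < 1 < 2 < 3 < 4 < 5 < 6 < 7 < 8 < 9. Listing each simplex with vertices in this order, K has dimension 2 with simplices:

  0-simplices (10): [0], [1], [2], [3], [4], [5], [6], [7], [8], [9]
  1-simplices (30): (30 of them)
  2-simplices (20): (20 of them)

so the chain groups are C_0 ≅ Z^10, C_1 ≅ Z^30, C_2 ≅ Z^20.

The boundary map ∂_1: C_1 → C_0 sends each edge [p,q] (with p < q) to q − p.
This gives a 10×30 integer matrix of rank 9; reducing to Smith normal form yields diagonal entries (1,1,1,1,1,1,1,1,1).

∂_2: C_2 → C_1 acts by ∂[p,q,r] = [q,r] − [p,r] + [p,q]. For instance
  ∂[0,1,7] = [1,7] − [0,7] + [0,1],
  ∂[2,4,5] = [4,5] − [2,5] + [2,4].
The resulting 30×20 matrix has rank 20, and its Smith normal form has invariant factors (1,1,1,1,1,1,1,1,1,1,1,1,1,1,1,1,1,1,1,2).

Computing H_k = (kernel of ∂_k) / (image of ∂_{k+1}):

  H_0: rank C_0 − rank ∂_1 = 10 − 9 = 1, and the invariant factors of ∂_1 are all 1, so H_0 = Z.
  H_1: rank ker ∂_1 − rank ∂_2 = (30 − 9) − 20 = 1, and ∂_2 has invariant factor 2 > 1, so H_1 = Z ⊕ Z/2.
  H_2: rank ker ∂_2 − rank ∂_3 = (20 − 20) − 0 = 0, and there is no ∂_3, so H_2 = 0.

As a check, the Euler characteristic is 10 − 30 + 20 = 0, which agrees with 1 − 1 + 0 = 0.
(K is a triangulation of the Klein bottle.)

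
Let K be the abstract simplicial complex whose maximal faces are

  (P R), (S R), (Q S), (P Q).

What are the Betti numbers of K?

b_0 = 1, b_1 = 1.

Order the vertices as P < Q < R < S. Listing each simplex with vertices in this order, K has dimension 1 with simplices:

  0-simplices (4): P, Q, R, S
  1-simplices (4): PQ, PR, QS, RS

giving chain groups C_0 ≅ Z^4, C_1 ≅ Z^4.

∂_1: C_1 → C_0 is given by ∂[p,q] = [q] − [p]. For instance
  ∂PQ = Q − P.
The resulting 4×4 matrix has rank 3, and its Smith normal form has invariant factors (1,1,1).

Reading off H_k = ker ∂_k / im ∂_{k+1}:

  H_0: rank C_0 − rank ∂_1 = 4 − 3 = 1, and the invariant factors of ∂_1 are all 1, so H_0 = Z.
  H_1: rank ker ∂_1 − rank ∂_2 = (4 − 3) − 0 = 1, and there is no ∂_2, so H_1 = Z.

As a check, the Euler characteristic is 4 − 4 = 0, which agrees with 1 − 1 = 0.

Hence the Betti numbers are b_0 = 1, b_1 = 1.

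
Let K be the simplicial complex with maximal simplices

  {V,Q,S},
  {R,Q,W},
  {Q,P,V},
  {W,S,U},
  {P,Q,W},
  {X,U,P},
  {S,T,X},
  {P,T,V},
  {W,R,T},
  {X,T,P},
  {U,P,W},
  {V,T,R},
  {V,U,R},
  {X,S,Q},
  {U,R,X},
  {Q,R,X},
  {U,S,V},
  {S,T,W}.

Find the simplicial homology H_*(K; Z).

We work with the vertex ordering P < Q < R < S < T < U < V < W < X. The simplices of K, each written with vertices in increasing order, are:

  0-simplices (9): P, Q, R, S, T, U, V, W, X
  1-simplices (27): PQ, PT, PU, PV, PW, PX, QR, QS, QV, QW, QX, RT, RU, RV, RW, RX, ST, SU, SV, SW, SX, TV, TW, TX, UV, UW, UX
  2-simplices (18): PQV, PQW, PTV, PTX, PUW, PUX, QRW, QRX, QSV, QSX, RTV, RTW, RUV, RUX, STW, STX, SUV, SUW

so the chain groups are C_0 ≅ Z^9, C_1 ≅ Z^27, C_2 ≅ Z^18.

∂_1: C_1 → C_0 maps an edge to its endpoints' difference, ∂[p,q] = q − p. For instance
  ∂RX = X − R.
The 9×27 boundary matrix has rank 8 and Smith normal form diag(1,1,1,1,1,1,1,1).

Boundary ∂_2: C_2 → C_1 maps a triangle to the signed sum of its edges. For instance
  ∂RUV = UV − RV + RU,
  ∂PQV = QV − PV + PQ.
As a 27×18 matrix over Z this has rank 17, with invariant factors (1,1,1,1,1,1,1,1,1,1,1,1,1,1,1,1,1).

Now H_k = ker ∂_k / im ∂_{k+1}, so:

  H_0: rank C_0 − rank ∂_1 = 9 − 8 = 1, and the invariant factors of ∂_1 are all 1, so H_0 ≅ Z.
  H_1: rank ker ∂_1 − rank ∂_2 = (27 − 8) − 17 = 2, and the invariant factors of ∂_2 are all 1, so H_1 ≅ Z^2.
  H_2: rank ker ∂_2 − rank ∂_3 = (18 − 17) − 0 = 1, and there is no ∂_3, so H_2 ≅ Z.

H_0 ≅ Z,  H_1 ≅ Z^2,  H_2 ≅ Z.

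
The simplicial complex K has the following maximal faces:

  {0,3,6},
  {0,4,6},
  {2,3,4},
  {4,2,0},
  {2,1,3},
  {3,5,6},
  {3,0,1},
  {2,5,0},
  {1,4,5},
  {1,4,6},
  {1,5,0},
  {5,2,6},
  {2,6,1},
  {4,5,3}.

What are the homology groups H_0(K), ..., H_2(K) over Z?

Take the total order 0 < 1 < 2 < 3 < 4 < 5 < 6 on the vertex set. Then K (dimension 2) consists of the simplices:

  0-simplices (7): [0], [1], [2], [3], [4], [5], [6]
  1-simplices (21): [0,1], [0,2], [0,3], [0,4], [0,5], [0,6], [1,2], [1,3], [1,4], [1,5], [1,6], [2,3], [2,4], [2,5], [2,6], [3,4], [3,5], [3,6], [4,5], [4,6], [5,6]
  2-simplices (14): [0,1,3], [0,1,5], [0,2,4], [0,2,5], [0,3,6], [0,4,6], [1,2,3], [1,2,6], [1,4,5], [1,4,6], [2,3,4], [2,5,6], [3,4,5], [3,5,6]

Hence C_0 ≅ Z^7, C_1 ≅ Z^21, C_2 ≅ Z^14.

Boundary ∂_1: C_1 → C_0 is given by ∂[p,q] = [q] − [p].
The resulting 7×21 matrix has rank 6, and its Smith normal form has invariant factors (1,1,1,1,1,1).

∂_2: C_2 → C_1 acts by ∂[p,q,r] = [q,r] − [p,r] + [p,q]. For instance
  ∂[1,4,6] = [4,6] − [1,6] + [1,4],
  ∂[2,5,6] = [5,6] − [2,6] + [2,5].
The 21×14 boundary matrix has rank 13 and Smith normal form diag(1,1,1,1,1,1,1,1,1,1,1,1,1).

Reading off H_k = ker ∂_k / im ∂_{k+1}:

  H_0: rank C_0 − rank ∂_1 = 7 − 6 = 1, and the invariant factors of ∂_1 are all 1, so H_0 ≅ Z.
  H_1: rank ker ∂_1 − rank ∂_2 = (21 − 6) − 13 = 2, and the invariant factors of ∂_2 are all 1, so H_1 ≅ Z^2.
  H_2: rank ker ∂_2 − rank ∂_3 = (14 − 13) − 0 = 1, and there is no ∂_3, so H_2 ≅ Z.

As a check, the Euler characteristic is 7 − 21 + 14 = 0, which agrees with 1 − 2 + 1 = 0.

H_0 = Z,  H_1 = Z^2,  H_2 = Z.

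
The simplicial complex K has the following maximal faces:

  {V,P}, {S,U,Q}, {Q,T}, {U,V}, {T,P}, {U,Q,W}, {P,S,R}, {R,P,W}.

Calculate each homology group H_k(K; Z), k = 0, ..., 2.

We work with the vertex ordering P < Q < R < S < T < U < V < W. The simplices of K, each written with vertices in increasing order, are:

  0-simplices (8): P, Q, R, S, T, U, V, W
  1-simplices (14): PR, PS, PT, PV, PW, QS, QT, QU, QW, RS, RW, SU, UV, UW
  2-simplices (4): PRS, PRW, QSU, QUW

giving chain groups C_0 ≅ Z^8, C_1 ≅ Z^14, C_2 ≅ Z^4.

∂_1: C_1 → C_0 is given by ∂[p,q] = [q] − [p]. For instance
  ∂QS = S − Q.
As a 8×14 matrix over Z this has rank 7, with invariant factors (1,1,1,1,1,1,1).

Boundary ∂_2: C_2 → C_1 sends each 2-simplex [p,q,r] to [q,r] − [p,r] + [p,q]. For instance
  ∂QUW = UW − QW + QU,
  ∂PRS = RS − PS + PR.
As a 14×4 matrix over Z this has rank 4, with invariant factors (1,1,1,1).

Computing H_k = (kernel of ∂_k) / (image of ∂_{k+1}):

  H_0: rank C_0 − rank ∂_1 = 8 − 7 = 1, and the invariant factors of ∂_1 are all 1, so H_0 = Z.
  H_1: rank ker ∂_1 − rank ∂_2 = (14 − 7) − 4 = 3, and the invariant factors of ∂_2 are all 1, so H_1 = Z^3.
  H_2: rank ker ∂_2 − rank ∂_3 = (4 − 4) − 0 = 0, and there is no ∂_3, so H_2 = 0.

H_0 ≅ Z,  H_1 ≅ Z^3,  H_2 = 0.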